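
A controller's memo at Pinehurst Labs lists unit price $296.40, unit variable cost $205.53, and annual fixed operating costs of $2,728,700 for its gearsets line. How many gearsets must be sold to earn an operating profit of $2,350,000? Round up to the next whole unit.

Each unit contributes $296.40 − $205.53 = $90.87.
Units = (FC + target) / CM = ($2,728,700 + $2,350,000) / $90.87 = 55,889.73, so 55,890 gearsets.

55,890 gearsets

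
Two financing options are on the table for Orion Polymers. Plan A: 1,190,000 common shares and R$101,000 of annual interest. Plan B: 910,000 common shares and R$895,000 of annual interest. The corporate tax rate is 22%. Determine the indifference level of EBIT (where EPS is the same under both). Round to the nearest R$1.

At indifference, (EBIT − 101,000)(1 − t)/1,190,000 = (EBIT − 895,000)(1 − t)/910,000.
The (1 − t) factor cancels: (EBIT − 101,000) × 910,000 = (EBIT − 895,000) × 1,190,000.
EBIT × (1,190,000 − 910,000) = 895,000 × 1,190,000 − 101,000 × 910,000 = 973,140,000,000, so EBIT = 973,140,000,000 ÷ 280,000 = 3,475,500.00.

R$3,475,500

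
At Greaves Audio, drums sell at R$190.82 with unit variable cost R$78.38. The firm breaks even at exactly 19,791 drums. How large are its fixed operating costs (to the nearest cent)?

Contribution margin per unit = R$190.82 − R$78.38 = R$112.44.
Fixed costs = break-even units × CM = 19,791 × R$112.44 = R$2,225,300.04.

R$2,225,300.04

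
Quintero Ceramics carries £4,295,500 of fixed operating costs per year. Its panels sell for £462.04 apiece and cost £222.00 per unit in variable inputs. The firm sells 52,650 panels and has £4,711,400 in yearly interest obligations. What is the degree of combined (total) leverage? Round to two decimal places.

3.48

Contribution at this volume is 52,650 × £240.04 = £12,638,106.00.
Subtracting fixed costs: EBIT = £12,638,106.00 − £4,295,500 = £8,342,606.00. Interest = £4,711,400.00, so EBIT − I = £3,631,206.00.
Degree of total leverage = total CM / (EBIT − interest) = £12,638,106.00 / £3,631,206.00 = 3.4804.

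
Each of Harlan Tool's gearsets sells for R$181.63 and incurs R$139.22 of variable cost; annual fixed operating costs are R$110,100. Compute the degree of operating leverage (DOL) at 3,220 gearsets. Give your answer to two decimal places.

5.16

Total contribution margin = 3,220 × R$42.41 = R$136,560.20.
Operating income = contribution − fixed costs = R$136,560.20 − R$110,100 = R$26,460.20.
Degree of operating leverage = R$136,560.20 / R$26,460.20 = 5.1610.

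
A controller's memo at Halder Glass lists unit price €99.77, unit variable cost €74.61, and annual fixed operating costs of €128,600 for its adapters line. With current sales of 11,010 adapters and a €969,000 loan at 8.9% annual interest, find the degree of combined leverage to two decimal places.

Total contribution margin = 11,010 × €25.16 = €277,011.60.
Operating income = contribution − fixed costs = €277,011.60 − €128,600 = €148,411.60. Interest = €86,241.00.
DOL = €277,011.60 ÷ €148,411.60 = 1.8665; DFL = €148,411.60 ÷ €62,170.60 = 2.3872.
DCL = DOL × DFL = 1.8665 × 2.3872 = 4.4557.

4.46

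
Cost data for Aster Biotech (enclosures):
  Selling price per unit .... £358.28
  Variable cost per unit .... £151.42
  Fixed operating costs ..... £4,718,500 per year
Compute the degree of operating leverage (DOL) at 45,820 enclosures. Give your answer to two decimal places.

Contribution at this volume is 45,820 × £206.86 = £9,478,325.20.
Subtracting fixed costs: EBIT = £9,478,325.20 − £4,718,500 = £4,759,825.20.
DOL = contribution ÷ EBIT = £9,478,325.20 ÷ £4,759,825.20 = 1.9913.

1.99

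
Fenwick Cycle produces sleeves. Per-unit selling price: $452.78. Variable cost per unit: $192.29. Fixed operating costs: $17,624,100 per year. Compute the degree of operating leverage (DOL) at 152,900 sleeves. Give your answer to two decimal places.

At 152,900 units, contribution = 152,900 × $260.49 = $39,828,921.00.
EBIT = $39,828,921.00 − $17,624,100 = $22,204,821.00.
So DOL = total CM / EBIT = $39,828,921.00 / $22,204,821.00 = 1.7937.

1.79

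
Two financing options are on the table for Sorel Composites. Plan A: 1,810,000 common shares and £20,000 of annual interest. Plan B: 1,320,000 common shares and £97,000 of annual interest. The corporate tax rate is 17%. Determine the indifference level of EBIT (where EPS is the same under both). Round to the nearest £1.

£304,429

At indifference, (EBIT − 20,000)(1 − t)/1,810,000 = (EBIT − 97,000)(1 − t)/1,320,000.
Cancelling (1 − t) and cross-multiplying: 1,320,000·(EBIT − 20,000) = 1,810,000·(EBIT − 97,000).
EBIT × (1,810,000 − 1,320,000) = 97,000 × 1,810,000 − 20,000 × 1,320,000 = 149,170,000,000, so EBIT = 149,170,000,000 ÷ 490,000 = 304,428.57.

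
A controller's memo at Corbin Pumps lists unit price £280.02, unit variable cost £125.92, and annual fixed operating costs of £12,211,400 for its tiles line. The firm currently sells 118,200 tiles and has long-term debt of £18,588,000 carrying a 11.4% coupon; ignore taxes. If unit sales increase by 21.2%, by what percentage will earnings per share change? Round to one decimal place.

+99.4%

Contribution at this volume is 118,200 × £154.10 = £18,214,620.00.
Operating income = contribution − fixed costs = £18,214,620.00 − £12,211,400 = £6,003,220.00.
After interest of £2,119,032.00, pre-tax earnings = £3,884,188.00.
DCL = total CM / (EBIT − I) = £18,214,620.00 / £3,884,188.00 = 4.6894.
EPS therefore changes by 4.6894 × (+21.2%) = +99.4%.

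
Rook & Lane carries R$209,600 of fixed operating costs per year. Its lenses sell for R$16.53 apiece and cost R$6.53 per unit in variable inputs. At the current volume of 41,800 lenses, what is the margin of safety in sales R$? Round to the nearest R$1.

R$344,485

Each unit contributes R$16.53 − R$6.53 = R$10.00. Break-even units = R$209,600 ÷ R$10.00 = 20,960.00; break-even revenue = 20,960.00 × R$16.53 = R$346,468.80.
Actual sales revenue = 41,800 × R$16.53 = R$690,954.00.
Margin of safety = R$690,954.00 − R$346,468.80 = R$344,485.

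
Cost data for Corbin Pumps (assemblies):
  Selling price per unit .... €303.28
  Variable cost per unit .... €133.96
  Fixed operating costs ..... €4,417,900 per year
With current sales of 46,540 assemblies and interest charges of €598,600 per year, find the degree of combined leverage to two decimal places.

At 46,540 units, contribution = 46,540 × €169.32 = €7,880,152.80.
EBIT = €7,880,152.80 − €4,417,900 = €3,462,252.80. Interest = €598,600.00.
DOL = €7,880,152.80 ÷ €3,462,252.80 = 2.2760; DFL = €3,462,252.80 ÷ €2,863,652.80 = 1.2090.
Combined leverage = 2.2760 × 1.2090 = 2.7517.

2.75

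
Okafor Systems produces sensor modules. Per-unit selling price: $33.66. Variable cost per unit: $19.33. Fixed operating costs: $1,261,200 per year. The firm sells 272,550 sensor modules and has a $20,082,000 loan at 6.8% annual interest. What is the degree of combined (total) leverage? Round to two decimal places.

3.05

At 272,550 units, contribution = 272,550 × $14.33 = $3,905,641.50.
EBIT = $3,905,641.50 − $1,261,200 = $2,644,441.50. Interest = $1,365,576.00, so EBIT − I = $1,278,865.50.
Degree of total leverage = total CM / (EBIT − interest) = $3,905,641.50 / $1,278,865.50 = 3.0540.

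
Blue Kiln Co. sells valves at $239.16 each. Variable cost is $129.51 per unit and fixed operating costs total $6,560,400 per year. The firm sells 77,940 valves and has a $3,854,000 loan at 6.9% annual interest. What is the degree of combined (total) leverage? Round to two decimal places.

4.97

Contribution at this volume is 77,940 × $109.65 = $8,546,121.00.
EBIT = $8,546,121.00 − $6,560,400 = $1,985,721.00. Interest = $265,926.00.
DOL = $8,546,121.00 ÷ $1,985,721.00 = 4.3038; DFL = $1,985,721.00 ÷ $1,719,795.00 = 1.1546.
Combined leverage = 4.3038 × 1.1546 = 4.9692.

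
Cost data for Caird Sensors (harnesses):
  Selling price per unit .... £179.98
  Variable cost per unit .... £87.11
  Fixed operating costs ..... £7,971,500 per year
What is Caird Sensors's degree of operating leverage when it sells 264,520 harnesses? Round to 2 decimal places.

At 264,520 units, contribution = 264,520 × £92.87 = £24,565,972.40.
Operating income = contribution − fixed costs = £24,565,972.40 − £7,971,500 = £16,594,472.40.
DOL = contribution ÷ EBIT = £24,565,972.40 ÷ £16,594,472.40 = 1.4804.

1.48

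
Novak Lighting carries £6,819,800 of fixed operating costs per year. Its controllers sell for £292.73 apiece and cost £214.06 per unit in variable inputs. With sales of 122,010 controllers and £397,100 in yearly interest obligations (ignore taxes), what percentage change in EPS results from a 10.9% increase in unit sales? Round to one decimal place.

At 122,010 units, contribution = 122,010 × £78.67 = £9,598,526.70.
Subtracting fixed costs: EBIT = £9,598,526.70 − £6,819,800 = £2,778,726.70.
Interest = £397,100.00, so EBIT − I = £2,381,626.70.
Degree of combined leverage = contribution ÷ (EBIT − I) = £9,598,526.70 ÷ £2,381,626.70 = 4.0302.
%ΔEPS = DCL × %ΔSales = 4.0302 × +10.9% = +43.9%.

+43.9%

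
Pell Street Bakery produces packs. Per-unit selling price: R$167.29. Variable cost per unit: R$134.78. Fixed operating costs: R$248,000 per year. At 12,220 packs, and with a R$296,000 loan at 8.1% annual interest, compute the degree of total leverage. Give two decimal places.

3.17

Total contribution margin = 12,220 × R$32.51 = R$397,272.20.
Operating income = contribution − fixed costs = R$397,272.20 − R$248,000 = R$149,272.20. Interest = R$23,976.00.
DOL = R$397,272.20 ÷ R$149,272.20 = 2.6614; DFL = R$149,272.20 ÷ R$125,296.20 = 1.1914.
DCL = DOL × DFL = 2.6614 × 1.1914 = 3.1708.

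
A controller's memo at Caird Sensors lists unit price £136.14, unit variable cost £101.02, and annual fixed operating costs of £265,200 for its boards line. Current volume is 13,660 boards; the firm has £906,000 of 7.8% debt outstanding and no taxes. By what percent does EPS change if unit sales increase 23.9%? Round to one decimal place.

+79.7%

Total contribution margin = 13,660 × £35.12 = £479,739.20.
EBIT = £479,739.20 − £265,200 = £214,539.20.
Interest = £70,668.00, so EBIT − I = £143,871.20.
Degree of combined leverage = contribution ÷ (EBIT − I) = £479,739.20 ÷ £143,871.20 = 3.3345.
EPS therefore changes by 3.3345 × (+23.9%) = +79.7%.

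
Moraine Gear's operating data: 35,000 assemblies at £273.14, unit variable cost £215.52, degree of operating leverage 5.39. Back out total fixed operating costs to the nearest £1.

Contribution at this volume is 35,000 × £57.62 = £2,016,700.00.
DOL = contribution / EBIT, so EBIT = £2,016,700.00 / 5.39 = £374,155.84.
And FC = contribution − EBIT = £2,016,700.00 − £374,155.84 = £1,642,544.

£1,642,544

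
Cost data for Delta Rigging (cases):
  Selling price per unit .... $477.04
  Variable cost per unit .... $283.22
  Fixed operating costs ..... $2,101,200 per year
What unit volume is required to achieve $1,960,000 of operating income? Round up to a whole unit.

Unit CM = price − variable cost = $477.04 − $283.22 = $193.82.
Need Q such that Q × $193.82 − $2,101,200 = $1,960,000, i.e. Q = $4,061,200 / $193.82 = 20,953.46 → 20,954.

20,954 cases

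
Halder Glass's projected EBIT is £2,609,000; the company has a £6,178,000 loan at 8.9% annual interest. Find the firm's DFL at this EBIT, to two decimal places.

1.27

Interest = £549,842.00.
DFL = EBIT ÷ (EBIT − I) = £2,609,000 ÷ (£2,609,000 − £549,842.00) = £2,609,000 ÷ £2,059,158.00 = 1.2670.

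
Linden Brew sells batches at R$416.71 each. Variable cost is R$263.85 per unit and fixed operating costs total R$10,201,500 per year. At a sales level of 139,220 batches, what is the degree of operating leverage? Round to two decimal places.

At 139,220 units, contribution = 139,220 × R$152.86 = R$21,281,169.20.
Operating income = contribution − fixed costs = R$21,281,169.20 − R$10,201,500 = R$11,079,669.20.
So DOL = total CM / EBIT = R$21,281,169.20 / R$11,079,669.20 = 1.9207.

1.92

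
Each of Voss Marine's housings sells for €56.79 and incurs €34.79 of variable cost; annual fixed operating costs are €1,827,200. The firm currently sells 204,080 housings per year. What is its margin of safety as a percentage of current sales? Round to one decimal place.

59.3%

Contribution margin per unit = €56.79 − €34.79 = €22.00. Break-even units = €1,827,200 ÷ €22.00 = 83,054.55; break-even revenue = 83,054.55 × €56.79 = €4,716,667.64.
Current sales = 204,080 × €56.79 = €11,589,703.20.
Margin of safety = (€11,589,703.20 − €4,716,667.64) ÷ €11,589,703.20 = 59.3%.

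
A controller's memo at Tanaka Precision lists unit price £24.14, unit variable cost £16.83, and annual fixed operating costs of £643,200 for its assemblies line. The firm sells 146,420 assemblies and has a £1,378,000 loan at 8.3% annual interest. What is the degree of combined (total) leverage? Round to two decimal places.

Contribution at this volume is 146,420 × £7.31 = £1,070,330.20.
Subtracting fixed costs: EBIT = £1,070,330.20 − £643,200 = £427,130.20. Interest = £114,374.00, so EBIT − I = £312,756.20.
Degree of total leverage = total CM / (EBIT − interest) = £1,070,330.20 / £312,756.20 = 3.4223.

3.42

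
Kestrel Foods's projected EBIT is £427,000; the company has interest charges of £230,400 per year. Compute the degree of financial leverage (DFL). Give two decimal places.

2.17

Annual interest charges come to £230,400.00.
DFL = EBIT ÷ (EBIT − I) = £427,000 ÷ (£427,000 − £230,400.00) = £427,000 ÷ £196,600.00 = 2.1719.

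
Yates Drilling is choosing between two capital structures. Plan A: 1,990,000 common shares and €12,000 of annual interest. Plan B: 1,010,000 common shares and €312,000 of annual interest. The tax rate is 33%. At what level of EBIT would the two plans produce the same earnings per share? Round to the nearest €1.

€621,184

At indifference, (EBIT − 12,000)(1 − t)/1,990,000 = (EBIT − 312,000)(1 − t)/1,010,000.
The (1 − t) factor cancels: (EBIT − 12,000) × 1,010,000 = (EBIT − 312,000) × 1,990,000.
EBIT × (1,990,000 − 1,010,000) = 312,000 × 1,990,000 − 12,000 × 1,010,000 = 608,760,000,000, so EBIT = 608,760,000,000 ÷ 980,000 = 621,183.67.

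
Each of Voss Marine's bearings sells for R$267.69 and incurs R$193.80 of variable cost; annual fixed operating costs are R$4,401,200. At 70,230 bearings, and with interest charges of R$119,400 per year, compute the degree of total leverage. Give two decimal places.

At 70,230 units, contribution = 70,230 × R$73.89 = R$5,189,294.70.
EBIT = R$5,189,294.70 − R$4,401,200 = R$788,094.70. Interest = R$119,400.00, so EBIT − I = R$668,694.70.
Degree of total leverage = total CM / (EBIT − interest) = R$5,189,294.70 / R$668,694.70 = 7.7603.

7.76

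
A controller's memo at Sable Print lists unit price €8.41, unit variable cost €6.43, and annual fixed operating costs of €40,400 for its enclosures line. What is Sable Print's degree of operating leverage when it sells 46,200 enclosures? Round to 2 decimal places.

1.79

Total contribution margin = 46,200 × €1.98 = €91,476.00.
EBIT = €91,476.00 − €40,400 = €51,076.00.
Degree of operating leverage = €91,476.00 / €51,076.00 = 1.7910.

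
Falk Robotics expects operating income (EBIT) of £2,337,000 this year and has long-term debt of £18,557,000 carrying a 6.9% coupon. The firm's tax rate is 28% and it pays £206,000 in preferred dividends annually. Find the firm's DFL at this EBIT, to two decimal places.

Interest = £1,280,433.00.
Preferred dividends grossed up pre-tax: £206,000 / (1 − 0.28) = £286,111.11.
DFL = EBIT ÷ [EBIT − I − D_p/(1−t)] = £2,337,000 ÷ [£2,337,000 − £1,280,433.00 − £286,111.11] = £2,337,000 ÷ £770,455.89 = 3.0333.

3.03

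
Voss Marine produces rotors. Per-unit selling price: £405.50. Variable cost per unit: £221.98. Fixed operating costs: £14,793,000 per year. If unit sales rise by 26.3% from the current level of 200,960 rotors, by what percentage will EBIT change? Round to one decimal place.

At 200,960 units, contribution = 200,960 × £183.52 = £36,880,179.20.
EBIT = £36,880,179.20 − £14,793,000 = £22,087,179.20.
So DOL = total CM / EBIT = £36,880,179.20 / £22,087,179.20 = 1.6698.
So EBIT moves 1.6698 × (+26.3%) = +43.9%.

+43.9%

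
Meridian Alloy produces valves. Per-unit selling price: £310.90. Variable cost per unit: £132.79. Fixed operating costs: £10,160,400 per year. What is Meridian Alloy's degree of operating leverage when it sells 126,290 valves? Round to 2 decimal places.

1.82

Total contribution margin = 126,290 × £178.11 = £22,493,511.90.
Subtracting fixed costs: EBIT = £22,493,511.90 − £10,160,400 = £12,333,111.90.
Degree of operating leverage = £22,493,511.90 / £12,333,111.90 = 1.8238.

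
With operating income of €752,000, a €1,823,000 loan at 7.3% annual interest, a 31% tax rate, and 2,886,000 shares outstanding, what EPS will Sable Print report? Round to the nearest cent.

€0.15

Interest = €133,079.00, so EBT = €752,000 − €133,079.00 = €618,921.00.
After tax at 31%: net income = €618,921.00 × 0.69 = €427,055.49.
EPS = €427,055.49 ÷ 2,886,000 = €0.15.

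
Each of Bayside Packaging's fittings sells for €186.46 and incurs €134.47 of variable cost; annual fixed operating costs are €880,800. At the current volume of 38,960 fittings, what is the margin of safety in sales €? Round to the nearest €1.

Each unit contributes €186.46 − €134.47 = €51.99. Break-even units = €880,800 ÷ €51.99 = 16,941.72; break-even revenue = 16,941.72 × €186.46 = €3,158,953.03.
Current sales = 38,960 × €186.46 = €7,264,481.60.
Margin of safety = €7,264,481.60 − €3,158,953.03 = €4,105,529.

€4,105,529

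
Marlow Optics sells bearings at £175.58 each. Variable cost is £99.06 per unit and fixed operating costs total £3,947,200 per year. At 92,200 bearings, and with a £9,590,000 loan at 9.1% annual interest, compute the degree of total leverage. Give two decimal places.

3.16

At 92,200 units, contribution = 92,200 × £76.52 = £7,055,144.00.
EBIT = £7,055,144.00 − £3,947,200 = £3,107,944.00. Interest = £872,690.00.
DOL = £7,055,144.00 ÷ £3,107,944.00 = 2.2700; DFL = £3,107,944.00 ÷ £2,235,254.00 = 1.3904.
DCL = DOL × DFL = 2.2700 × 1.3904 = 3.1562.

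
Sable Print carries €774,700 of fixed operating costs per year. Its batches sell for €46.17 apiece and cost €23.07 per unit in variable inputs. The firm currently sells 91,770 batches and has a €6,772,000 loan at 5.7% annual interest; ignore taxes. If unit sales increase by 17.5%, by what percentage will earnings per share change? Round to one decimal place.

Contribution at this volume is 91,770 × €23.10 = €2,119,887.00.
Operating income = contribution − fixed costs = €2,119,887.00 − €774,700 = €1,345,187.00.
After interest of €386,004.00, pre-tax earnings = €959,183.00.
DCL = total CM / (EBIT − I) = €2,119,887.00 / €959,183.00 = 2.2101.
%ΔEPS = DCL × %ΔSales = 2.2101 × +17.5% = +38.7%.

+38.7%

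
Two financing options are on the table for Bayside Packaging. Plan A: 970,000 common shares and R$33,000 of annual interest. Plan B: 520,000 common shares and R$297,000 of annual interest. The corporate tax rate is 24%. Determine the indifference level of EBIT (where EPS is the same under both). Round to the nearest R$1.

Set EPS_A = EPS_B: (EBIT − R$33,000)(1 − 0.24) ÷ 970,000 = (EBIT − R$297,000)(1 − 0.24) ÷ 520,000.
The (1 − t) factor cancels: (EBIT − 33,000) × 520,000 = (EBIT − 297,000) × 970,000.
EBIT × (970,000 − 520,000) = 297,000 × 970,000 − 33,000 × 520,000 = 270,930,000,000, so EBIT = 270,930,000,000 ÷ 450,000 = 602,066.67.

R$602,067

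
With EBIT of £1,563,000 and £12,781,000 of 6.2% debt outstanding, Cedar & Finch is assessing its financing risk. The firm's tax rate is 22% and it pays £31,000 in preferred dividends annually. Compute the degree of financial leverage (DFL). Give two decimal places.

Interest = £792,422.00.
Preferred dividends grossed up pre-tax: £31,000 / (1 − 0.22) = £39,743.59.
DFL = EBIT ÷ [EBIT − I − D_p/(1−t)] = £1,563,000 ÷ [£1,563,000 − £792,422.00 − £39,743.59] = £1,563,000 ÷ £730,834.41 = 2.1387.

2.14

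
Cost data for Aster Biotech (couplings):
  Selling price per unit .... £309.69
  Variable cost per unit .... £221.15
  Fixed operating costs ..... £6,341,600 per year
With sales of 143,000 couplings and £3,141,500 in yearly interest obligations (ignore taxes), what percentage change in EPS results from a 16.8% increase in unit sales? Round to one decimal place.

+66.9%

Total contribution margin = 143,000 × £88.54 = £12,661,220.00.
EBIT = £12,661,220.00 − £6,341,600 = £6,319,620.00.
Interest = £3,141,500.00, so EBIT − I = £3,178,120.00.
DCL = total CM / (EBIT − I) = £12,661,220.00 / £3,178,120.00 = 3.9839.
%ΔEPS = DCL × %ΔSales = 3.9839 × +16.8% = +66.9%.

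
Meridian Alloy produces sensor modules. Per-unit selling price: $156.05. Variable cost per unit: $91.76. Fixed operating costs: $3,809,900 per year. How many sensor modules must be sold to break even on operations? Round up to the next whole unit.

59,262 sensor modules

Unit CM = price − variable cost = $156.05 − $91.76 = $64.29.
Break-even Q = $3,809,900 / $64.29 = 59,261.16 → 59,262 sensor modules.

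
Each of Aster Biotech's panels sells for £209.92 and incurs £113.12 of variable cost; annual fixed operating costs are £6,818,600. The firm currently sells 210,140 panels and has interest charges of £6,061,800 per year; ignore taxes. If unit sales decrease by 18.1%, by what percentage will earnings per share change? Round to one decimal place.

-49.3%

At 210,140 units, contribution = 210,140 × £96.80 = £20,341,552.00.
EBIT = £20,341,552.00 − £6,818,600 = £13,522,952.00.
After interest of £6,061,800.00, pre-tax earnings = £7,461,152.00.
DCL = total CM / (EBIT − I) = £20,341,552.00 / £7,461,152.00 = 2.7263.
EPS therefore changes by 2.7263 × (-18.1%) = -49.3%.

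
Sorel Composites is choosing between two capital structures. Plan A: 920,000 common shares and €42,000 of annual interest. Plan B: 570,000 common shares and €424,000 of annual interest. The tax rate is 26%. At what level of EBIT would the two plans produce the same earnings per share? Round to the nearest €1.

€1,046,114

At indifference, (EBIT − 42,000)(1 − t)/920,000 = (EBIT − 424,000)(1 − t)/570,000.
The (1 − t) factor cancels: (EBIT − 42,000) × 570,000 = (EBIT − 424,000) × 920,000.
Solving, EBIT = (424,000·920,000 − 42,000·570,000) / (920,000 − 570,000) = 366,140,000,000 / 350,000 = 1,046,114.29.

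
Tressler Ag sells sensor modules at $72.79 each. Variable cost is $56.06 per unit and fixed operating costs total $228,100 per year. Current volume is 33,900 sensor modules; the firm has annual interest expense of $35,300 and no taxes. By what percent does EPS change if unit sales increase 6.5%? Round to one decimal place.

At 33,900 units, contribution = 33,900 × $16.73 = $567,147.00.
EBIT = $567,147.00 − $228,100 = $339,047.00.
After interest of $35,300.00, pre-tax earnings = $303,747.00.
DCL = total CM / (EBIT − I) = $567,147.00 / $303,747.00 = 1.8672.
EPS therefore changes by 1.8672 × (+6.5%) = +12.1%.

+12.1%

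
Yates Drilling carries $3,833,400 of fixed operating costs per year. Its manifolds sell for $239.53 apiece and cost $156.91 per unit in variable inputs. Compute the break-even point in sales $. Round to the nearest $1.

Contribution margin per unit = $239.53 − $156.91 = $82.62, a CM ratio of $82.62 ÷ $239.53 = 0.3449.
Break-even revenue = fixed costs × price ÷ CM = $3,833,400 × $239.53 ÷ $82.62 = $11,113,705.

$11,113,705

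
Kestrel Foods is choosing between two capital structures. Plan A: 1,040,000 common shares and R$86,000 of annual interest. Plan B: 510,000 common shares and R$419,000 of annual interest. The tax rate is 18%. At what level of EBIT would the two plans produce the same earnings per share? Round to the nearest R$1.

R$739,434

At indifference, (EBIT − 86,000)(1 − t)/1,040,000 = (EBIT − 419,000)(1 − t)/510,000.
Cancelling (1 − t) and cross-multiplying: 510,000·(EBIT − 86,000) = 1,040,000·(EBIT − 419,000).
Solving, EBIT = (419,000·1,040,000 − 86,000·510,000) / (1,040,000 − 510,000) = 391,900,000,000 / 530,000 = 739,433.96.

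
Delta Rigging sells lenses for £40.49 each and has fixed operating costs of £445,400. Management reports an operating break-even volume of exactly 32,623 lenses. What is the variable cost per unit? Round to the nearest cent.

Contribution per unit must be FC / Q = £445,400 / 32,623 = £13.6529.
Hence VC = price − CM = £40.49 − £13.6529 = £26.84.

£26.84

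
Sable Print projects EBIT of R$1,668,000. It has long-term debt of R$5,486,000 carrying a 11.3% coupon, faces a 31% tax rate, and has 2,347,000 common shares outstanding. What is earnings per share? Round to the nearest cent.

Interest = R$619,918.00, so EBT = R$1,668,000 − R$619,918.00 = R$1,048,082.00.
Net income = R$1,048,082.00 × (1 − 0.31) = R$723,176.58.
Per share: R$723,176.58 / 2,347,000 shares = R$0.31.

R$0.31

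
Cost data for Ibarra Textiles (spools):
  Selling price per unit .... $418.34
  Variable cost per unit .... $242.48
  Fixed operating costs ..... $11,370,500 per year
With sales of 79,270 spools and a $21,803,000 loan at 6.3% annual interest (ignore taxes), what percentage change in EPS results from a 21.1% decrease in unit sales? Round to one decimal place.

-245.9%

Total contribution margin = 79,270 × $175.86 = $13,940,422.20.
Operating income = contribution − fixed costs = $13,940,422.20 − $11,370,500 = $2,569,922.20.
Interest = $1,373,589.00, so EBIT − I = $1,196,333.20.
Degree of combined leverage = contribution ÷ (EBIT − I) = $13,940,422.20 ÷ $1,196,333.20 = 11.6526.
%ΔEPS = DCL × %ΔSales = 11.6526 × -21.1% = -245.9%.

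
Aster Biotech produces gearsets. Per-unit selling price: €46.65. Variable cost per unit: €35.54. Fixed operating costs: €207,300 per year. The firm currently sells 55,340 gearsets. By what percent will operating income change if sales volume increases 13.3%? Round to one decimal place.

Total contribution margin = 55,340 × €11.11 = €614,827.40.
EBIT = €614,827.40 − €207,300 = €407,527.40.
DOL = contribution ÷ EBIT = €614,827.40 ÷ €407,527.40 = 1.5087.
So EBIT moves 1.5087 × (+13.3%) = +20.1%.

+20.1%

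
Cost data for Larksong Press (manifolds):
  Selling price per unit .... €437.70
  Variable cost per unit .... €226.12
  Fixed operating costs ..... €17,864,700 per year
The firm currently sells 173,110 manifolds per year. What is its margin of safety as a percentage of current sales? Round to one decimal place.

Each unit contributes €437.70 − €226.12 = €211.58. Break-even units = €17,864,700 ÷ €211.58 = 84,434.73; break-even revenue = 84,434.73 × €437.70 = €36,957,080.96.
Current sales = 173,110 × €437.70 = €75,770,247.00.
Margin of safety = (€75,770,247.00 − €36,957,080.96) ÷ €75,770,247.00 = 51.2%.

51.2%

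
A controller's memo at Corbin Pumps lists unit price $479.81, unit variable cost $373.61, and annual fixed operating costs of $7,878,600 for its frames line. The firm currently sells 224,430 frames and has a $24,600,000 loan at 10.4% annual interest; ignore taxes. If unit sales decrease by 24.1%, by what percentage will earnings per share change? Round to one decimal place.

-42.9%

Total contribution margin = 224,430 × $106.20 = $23,834,466.00.
Subtracting fixed costs: EBIT = $23,834,466.00 − $7,878,600 = $15,955,866.00.
After interest of $2,558,400.00, pre-tax earnings = $13,397,466.00.
Degree of combined leverage = contribution ÷ (EBIT − I) = $23,834,466.00 ÷ $13,397,466.00 = 1.7790.
%ΔEPS = DCL × %ΔSales = 1.7790 × -24.1% = -42.9%.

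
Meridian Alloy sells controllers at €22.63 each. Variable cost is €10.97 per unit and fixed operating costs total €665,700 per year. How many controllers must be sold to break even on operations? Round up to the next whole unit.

Contribution margin per unit = €22.63 − €10.97 = €11.66.
Break-even Q = €665,700 / €11.66 = 57,092.62 → 57,093 controllers.

57,093 controllers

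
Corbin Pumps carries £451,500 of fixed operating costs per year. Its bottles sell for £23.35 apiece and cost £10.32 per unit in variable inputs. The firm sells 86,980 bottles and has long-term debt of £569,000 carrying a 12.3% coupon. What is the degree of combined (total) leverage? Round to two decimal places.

1.85

Contribution at this volume is 86,980 × £13.03 = £1,133,349.40.
Subtracting fixed costs: EBIT = £1,133,349.40 − £451,500 = £681,849.40. Interest = £69,987.00.
DOL = £1,133,349.40 ÷ £681,849.40 = 1.6622; DFL = £681,849.40 ÷ £611,862.40 = 1.1144.
DCL = DOL × DFL = 1.6622 × 1.1144 = 1.8524.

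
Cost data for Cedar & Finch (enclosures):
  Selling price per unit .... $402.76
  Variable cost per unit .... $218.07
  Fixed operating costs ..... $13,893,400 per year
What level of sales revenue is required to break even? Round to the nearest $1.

CM per unit = $402.76 − $218.07 = $184.69; CM ratio = $184.69 / $402.76 = 0.4586.
Break-even revenue = fixed costs × price ÷ CM = $13,893,400 × $402.76 ÷ $184.69 = $30,297,828.

$30,297,828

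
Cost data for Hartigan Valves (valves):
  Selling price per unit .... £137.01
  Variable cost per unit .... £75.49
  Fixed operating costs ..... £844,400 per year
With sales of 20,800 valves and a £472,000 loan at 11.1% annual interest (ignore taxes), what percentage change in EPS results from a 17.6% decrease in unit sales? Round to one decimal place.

-58.8%

Total contribution margin = 20,800 × £61.52 = £1,279,616.00.
Operating income = contribution − fixed costs = £1,279,616.00 − £844,400 = £435,216.00.
After interest of £52,392.00, pre-tax earnings = £382,824.00.
DCL = total CM / (EBIT − I) = £1,279,616.00 / £382,824.00 = 3.3426.
%ΔEPS = DCL × %ΔSales = 3.3426 × -17.6% = -58.8%.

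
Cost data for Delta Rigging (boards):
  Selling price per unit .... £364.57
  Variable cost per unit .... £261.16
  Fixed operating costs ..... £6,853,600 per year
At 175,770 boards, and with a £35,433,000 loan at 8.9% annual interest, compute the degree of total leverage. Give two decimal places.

Total contribution margin = 175,770 × £103.41 = £18,176,375.70.
EBIT = £18,176,375.70 − £6,853,600 = £11,322,775.70. Interest = £3,153,537.00, so EBIT − I = £8,169,238.70.
DCL = contribution ÷ (EBIT − I) = £18,176,375.70 ÷ £8,169,238.70 = 2.2250.

2.22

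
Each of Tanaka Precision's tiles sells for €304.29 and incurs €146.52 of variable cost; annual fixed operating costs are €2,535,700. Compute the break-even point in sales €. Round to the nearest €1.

Contribution margin per unit = €304.29 − €146.52 = €157.77, a CM ratio of €157.77 ÷ €304.29 = 0.5185.
Break-even revenue = fixed costs × price ÷ CM = €2,535,700 × €304.29 ÷ €157.77 = €4,890,589.

€4,890,589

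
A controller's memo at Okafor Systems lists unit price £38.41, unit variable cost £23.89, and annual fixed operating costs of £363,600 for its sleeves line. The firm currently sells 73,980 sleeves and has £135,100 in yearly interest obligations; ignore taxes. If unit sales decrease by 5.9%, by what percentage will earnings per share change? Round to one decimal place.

-11.0%

Total contribution margin = 73,980 × £14.52 = £1,074,189.60.
Subtracting fixed costs: EBIT = £1,074,189.60 − £363,600 = £710,589.60.
Interest = £135,100.00, so EBIT − I = £575,489.60.
DCL = total CM / (EBIT − I) = £1,074,189.60 / £575,489.60 = 1.8666.
%ΔEPS = DCL × %ΔSales = 1.8666 × -5.9% = -11.0%.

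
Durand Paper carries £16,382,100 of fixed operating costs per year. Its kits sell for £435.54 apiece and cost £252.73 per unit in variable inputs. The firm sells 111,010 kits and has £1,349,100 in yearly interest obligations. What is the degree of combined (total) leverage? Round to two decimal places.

At 111,010 units, contribution = 111,010 × £182.81 = £20,293,738.10.
EBIT = £20,293,738.10 − £16,382,100 = £3,911,638.10. Interest = £1,349,100.00, so EBIT − I = £2,562,538.10.
Degree of total leverage = total CM / (EBIT − interest) = £20,293,738.10 / £2,562,538.10 = 7.9194.

7.92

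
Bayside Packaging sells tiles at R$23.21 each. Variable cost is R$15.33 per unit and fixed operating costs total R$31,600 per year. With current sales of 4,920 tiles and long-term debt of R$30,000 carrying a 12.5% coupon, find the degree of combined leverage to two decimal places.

11.34

Contribution at this volume is 4,920 × R$7.88 = R$38,769.60.
Operating income = contribution − fixed costs = R$38,769.60 − R$31,600 = R$7,169.60. Interest = R$3,750.00, so EBIT − I = R$3,419.60.
Degree of total leverage = total CM / (EBIT − interest) = R$38,769.60 / R$3,419.60 = 11.3375.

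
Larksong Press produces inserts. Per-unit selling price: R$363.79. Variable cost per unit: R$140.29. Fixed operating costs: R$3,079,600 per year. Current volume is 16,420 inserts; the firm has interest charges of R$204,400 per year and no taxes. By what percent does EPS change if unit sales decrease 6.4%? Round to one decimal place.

Total contribution margin = 16,420 × R$223.50 = R$3,669,870.00.
EBIT = R$3,669,870.00 − R$3,079,600 = R$590,270.00.
Interest = R$204,400.00, so EBIT − I = R$385,870.00.
DCL = total CM / (EBIT − I) = R$3,669,870.00 / R$385,870.00 = 9.5106.
EPS therefore changes by 9.5106 × (-6.4%) = -60.9%.

-60.9%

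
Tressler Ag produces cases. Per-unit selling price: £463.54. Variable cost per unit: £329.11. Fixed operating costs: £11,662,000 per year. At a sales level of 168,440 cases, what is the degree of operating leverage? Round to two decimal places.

Contribution at this volume is 168,440 × £134.43 = £22,643,389.20.
EBIT = £22,643,389.20 − £11,662,000 = £10,981,389.20.
So DOL = total CM / EBIT = £22,643,389.20 / £10,981,389.20 = 2.0620.

2.06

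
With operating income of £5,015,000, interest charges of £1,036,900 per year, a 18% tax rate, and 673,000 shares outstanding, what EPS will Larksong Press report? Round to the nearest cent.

£4.85

Interest = £1,036,900.00, so EBT = £5,015,000 − £1,036,900.00 = £3,978,100.00.
After tax at 18%: net income = £3,978,100.00 × 0.82 = £3,262,042.00.
Per share: £3,262,042.00 / 673,000 shares = £4.85.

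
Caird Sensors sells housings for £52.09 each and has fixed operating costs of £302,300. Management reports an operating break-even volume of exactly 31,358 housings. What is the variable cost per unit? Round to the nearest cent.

£42.45

At break-even, FC = Q × (P − VC), so P − VC = £302,300 ÷ 31,358 = £9.6403.
Hence VC = price − CM = £52.09 − £9.6403 = £42.45.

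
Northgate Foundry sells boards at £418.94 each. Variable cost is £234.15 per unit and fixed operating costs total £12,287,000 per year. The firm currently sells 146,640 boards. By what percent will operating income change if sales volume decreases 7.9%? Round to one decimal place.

At 146,640 units, contribution = 146,640 × £184.79 = £27,097,605.60.
Subtracting fixed costs: EBIT = £27,097,605.60 − £12,287,000 = £14,810,605.60.
So DOL = total CM / EBIT = £27,097,605.60 / £14,810,605.60 = 1.8296.
Operating income changes by 1.8296 × -7.9% = -14.5%.

-14.5%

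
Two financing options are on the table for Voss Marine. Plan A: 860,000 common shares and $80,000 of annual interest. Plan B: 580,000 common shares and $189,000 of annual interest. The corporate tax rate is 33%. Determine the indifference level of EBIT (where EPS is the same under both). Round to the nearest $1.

Set EPS_A = EPS_B: (EBIT − $80,000)(1 − 0.33) ÷ 860,000 = (EBIT − $189,000)(1 − 0.33) ÷ 580,000.
The (1 − t) factor cancels: (EBIT − 80,000) × 580,000 = (EBIT − 189,000) × 860,000.
EBIT × (860,000 − 580,000) = 189,000 × 860,000 − 80,000 × 580,000 = 116,140,000,000, so EBIT = 116,140,000,000 ÷ 280,000 = 414,785.71.

$414,786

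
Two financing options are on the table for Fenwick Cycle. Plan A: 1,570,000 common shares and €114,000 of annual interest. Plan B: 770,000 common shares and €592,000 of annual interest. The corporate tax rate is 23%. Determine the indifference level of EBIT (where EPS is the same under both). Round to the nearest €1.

At indifference, (EBIT − 114,000)(1 − t)/1,570,000 = (EBIT − 592,000)(1 − t)/770,000.
The (1 − t) factor cancels: (EBIT − 114,000) × 770,000 = (EBIT − 592,000) × 1,570,000.
EBIT × (1,570,000 − 770,000) = 592,000 × 1,570,000 − 114,000 × 770,000 = 841,660,000,000, so EBIT = 841,660,000,000 ÷ 800,000 = 1,052,075.00.

€1,052,075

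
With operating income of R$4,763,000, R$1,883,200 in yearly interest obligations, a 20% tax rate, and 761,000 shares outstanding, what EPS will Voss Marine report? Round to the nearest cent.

Interest = R$1,883,200.00, so EBT = R$4,763,000 − R$1,883,200.00 = R$2,879,800.00.
Net income = R$2,879,800.00 × (1 − 0.20) = R$2,303,840.00.
EPS = R$2,303,840.00 ÷ 761,000 = R$3.03.

R$3.03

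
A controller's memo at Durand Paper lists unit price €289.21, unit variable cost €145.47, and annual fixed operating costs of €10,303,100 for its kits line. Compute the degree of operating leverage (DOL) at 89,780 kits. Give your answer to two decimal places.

At 89,780 units, contribution = 89,780 × €143.74 = €12,904,977.20.
EBIT = €12,904,977.20 − €10,303,100 = €2,601,877.20.
Degree of operating leverage = €12,904,977.20 / €2,601,877.20 = 4.9599.

4.96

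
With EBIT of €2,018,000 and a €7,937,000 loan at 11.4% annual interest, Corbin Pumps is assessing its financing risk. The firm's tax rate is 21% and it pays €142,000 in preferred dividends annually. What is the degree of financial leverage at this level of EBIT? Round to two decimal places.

2.16

Interest = €904,818.00.
Pre-tax preferred-dividend burden = €142,000 ÷ (1 − 0.21) = €179,746.84.
DFL = EBIT ÷ [EBIT − I − D_p/(1−t)] = €2,018,000 ÷ [€2,018,000 − €904,818.00 − €179,746.84] = €2,018,000 ÷ €933,435.16 = 2.1619.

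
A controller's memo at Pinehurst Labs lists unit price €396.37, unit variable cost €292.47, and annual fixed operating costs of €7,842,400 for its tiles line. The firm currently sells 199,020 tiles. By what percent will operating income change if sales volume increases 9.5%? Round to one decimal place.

+15.3%

Contribution at this volume is 199,020 × €103.90 = €20,678,178.00.
EBIT = €20,678,178.00 − €7,842,400 = €12,835,778.00.
DOL = contribution ÷ EBIT = €20,678,178.00 ÷ €12,835,778.00 = 1.6110.
Operating income changes by 1.6110 × +9.5% = +15.3%.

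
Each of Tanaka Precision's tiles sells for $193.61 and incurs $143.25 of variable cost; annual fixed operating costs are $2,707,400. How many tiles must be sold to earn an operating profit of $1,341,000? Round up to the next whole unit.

Contribution margin per unit = $193.61 − $143.25 = $50.36.
Need Q such that Q × $50.36 − $2,707,400 = $1,341,000, i.e. Q = $4,048,400 / $50.36 = 80,389.20 → 80,390.

80,390 tiles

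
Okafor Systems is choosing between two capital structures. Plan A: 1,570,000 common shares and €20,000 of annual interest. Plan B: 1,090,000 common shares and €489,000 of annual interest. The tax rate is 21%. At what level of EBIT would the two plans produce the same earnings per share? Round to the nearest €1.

€1,554,021

At indifference, (EBIT − 20,000)(1 − t)/1,570,000 = (EBIT − 489,000)(1 − t)/1,090,000.
Cancelling (1 − t) and cross-multiplying: 1,090,000·(EBIT − 20,000) = 1,570,000·(EBIT − 489,000).
EBIT × (1,570,000 − 1,090,000) = 489,000 × 1,570,000 − 20,000 × 1,090,000 = 745,930,000,000, so EBIT = 745,930,000,000 ÷ 480,000 = 1,554,020.83.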